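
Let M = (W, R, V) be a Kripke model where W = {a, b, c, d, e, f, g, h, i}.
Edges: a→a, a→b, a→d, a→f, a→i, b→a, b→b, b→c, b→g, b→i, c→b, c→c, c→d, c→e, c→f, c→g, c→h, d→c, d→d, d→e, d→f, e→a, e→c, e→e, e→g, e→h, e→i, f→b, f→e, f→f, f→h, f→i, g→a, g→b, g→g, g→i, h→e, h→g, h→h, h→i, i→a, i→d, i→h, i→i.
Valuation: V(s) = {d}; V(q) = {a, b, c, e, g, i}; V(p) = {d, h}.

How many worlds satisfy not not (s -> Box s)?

8

Recall that Box ψ holds at a world iff ψ holds at every accessible world, and Dia ψ holds iff ψ holds at some accessible world.
Let φ = not not (s -> Box s). Evaluate φ at each world:
  a (successors {a, b, d, f, i}): φ is true.
  b (successors {a, b, c, g, i}): φ is true.
  c (successors {b, c, d, e, f, g, h}): φ is true.
  d (successors {c, d, e, f}): φ is false.
  e (successors {a, c, e, g, h, i}): φ is true.
  f (successors {b, e, f, h, i}): φ is true.
  g (successors {a, b, g, i}): φ is true.
  h (successors {e, g, h, i}): φ is true.
  i (successors {a, d, h, i}): φ is true.
For instance, at b:
  At b: not (s -> Box s) is false, so not not (s -> Box s) is true.
    At b: s -> Box s is true, so not (s -> Box s) is false.
      At b: s is false, Box s is false, so s -> Box s is true.
Satisfying worlds: {a, b, c, e, f, g, h, i}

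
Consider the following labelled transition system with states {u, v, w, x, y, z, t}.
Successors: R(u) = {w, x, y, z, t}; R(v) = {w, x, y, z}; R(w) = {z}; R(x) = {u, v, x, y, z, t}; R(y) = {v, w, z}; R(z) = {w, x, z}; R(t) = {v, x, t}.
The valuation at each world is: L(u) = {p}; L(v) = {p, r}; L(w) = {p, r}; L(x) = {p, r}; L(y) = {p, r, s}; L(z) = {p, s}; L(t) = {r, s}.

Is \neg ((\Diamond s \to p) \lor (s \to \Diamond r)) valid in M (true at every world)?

Recall that \Diamond ψ holds at a world iff ψ holds at some accessible world.
Let φ = \neg ((\Diamond s \to p) \lor (s \to \Diamond r)). Evaluate φ at each world:
  u (successors {w, x, y, z, t}): φ is false.
  v (successors {w, x, y, z}): φ is false.
  w (successors {z}): φ is false.
  x (successors {u, v, x, y, z, t}): φ is false.
  y (successors {v, w, z}): φ is false.
  z (successors {w, x, z}): φ is false.
  t (successors {v, x, t}): φ is false.
Detail at u (counterexample):
  At u: (\Diamond s \to p) \lor (s \to \Diamond r) is true, so \neg ((\Diamond s \to p) \lor (s \to \Diamond r)) is false.
    At u: \Diamond s \to p is true, s \to \Diamond r is true, so (\Diamond s \to p) \lor (s \to \Diamond r) is true.
      At u: \Diamond s is true, p is true, so \Diamond s \to p is true.
      At u: s is false, \Diamond r is true, so s \to \Diamond r is true.

No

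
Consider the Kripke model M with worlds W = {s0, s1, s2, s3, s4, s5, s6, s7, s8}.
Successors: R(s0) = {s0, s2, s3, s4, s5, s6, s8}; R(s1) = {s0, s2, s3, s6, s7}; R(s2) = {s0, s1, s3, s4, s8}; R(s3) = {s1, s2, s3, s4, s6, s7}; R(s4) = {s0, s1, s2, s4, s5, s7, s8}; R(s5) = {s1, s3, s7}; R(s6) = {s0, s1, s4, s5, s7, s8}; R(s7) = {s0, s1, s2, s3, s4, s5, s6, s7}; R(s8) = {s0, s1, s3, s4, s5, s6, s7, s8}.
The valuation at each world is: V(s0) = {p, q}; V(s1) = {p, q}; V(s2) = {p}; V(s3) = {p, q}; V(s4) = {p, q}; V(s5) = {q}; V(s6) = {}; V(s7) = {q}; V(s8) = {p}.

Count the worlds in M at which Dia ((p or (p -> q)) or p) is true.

9

Recall that Dia ψ holds at a world iff ψ holds at some accessible world.
Let φ = Dia ((p or (p -> q)) or p). Evaluate φ at each world:
  s0 (successors {s0, s2, s3, s4, s5, s6, s8}): φ is true.
  s1 (successors {s0, s2, s3, s6, s7}): φ is true.
  s2 (successors {s0, s1, s3, s4, s8}): φ is true.
  s3 (successors {s1, s2, s3, s4, s6, s7}): φ is true.
  s4 (successors {s0, s1, s2, s4, s5, s7, s8}): φ is true.
  s5 (successors {s1, s3, s7}): φ is true.
  s6 (successors {s0, s1, s4, s5, s7, s8}): φ is true.
  s7 (successors {s0, s1, s2, s3, s4, s5, s6, s7}): φ is true.
  s8 (successors {s0, s1, s3, s4, s5, s6, s7, s8}): φ is true.
For instance, at s5:
  At s5: Dia ((p or (p -> q)) or p) requires (p or (p -> q)) or p at some successor in {s1, s3, s7}.
    (p or (p -> q)) or p holds at s1, so Dia ((p or (p -> q)) or p) is true at s5.
Satisfying worlds: {s0, s1, s2, s3, s4, s5, s6, s7, s8}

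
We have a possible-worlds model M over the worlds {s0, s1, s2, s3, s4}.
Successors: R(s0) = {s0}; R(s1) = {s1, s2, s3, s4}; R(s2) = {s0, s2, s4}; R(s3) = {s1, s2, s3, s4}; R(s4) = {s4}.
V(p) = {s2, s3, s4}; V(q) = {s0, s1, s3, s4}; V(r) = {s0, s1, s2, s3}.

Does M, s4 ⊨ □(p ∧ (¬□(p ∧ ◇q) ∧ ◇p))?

No

At s4: □(p ∧ (¬□(p ∧ ◇q) ∧ ◇p)) requires p ∧ (¬□(p ∧ ◇q) ∧ ◇p) at every successor {s4}.
  p ∧ (¬□(p ∧ ◇q) ∧ ◇p) fails at s4, so □(p ∧ (¬□(p ∧ ◇q) ∧ ◇p)) is false at s4.
    At s4: p is true, ¬□(p ∧ ◇q) ∧ ◇p is false, so p ∧ (¬□(p ∧ ◇q) ∧ ◇p) is false.
      At s4: ¬□(p ∧ ◇q) is false, ◇p is true, so ¬□(p ∧ ◇q) ∧ ◇p is false.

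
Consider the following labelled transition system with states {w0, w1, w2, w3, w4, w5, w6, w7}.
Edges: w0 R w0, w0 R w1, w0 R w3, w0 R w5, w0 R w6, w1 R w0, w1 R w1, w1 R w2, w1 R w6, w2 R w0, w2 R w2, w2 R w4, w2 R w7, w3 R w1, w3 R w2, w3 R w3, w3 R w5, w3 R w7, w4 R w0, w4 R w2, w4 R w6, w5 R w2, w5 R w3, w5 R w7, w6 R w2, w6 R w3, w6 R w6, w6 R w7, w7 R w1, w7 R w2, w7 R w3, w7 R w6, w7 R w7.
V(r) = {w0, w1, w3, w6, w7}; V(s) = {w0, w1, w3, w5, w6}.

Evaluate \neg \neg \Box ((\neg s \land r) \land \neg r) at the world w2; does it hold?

No

Recall that \Box ψ holds at a world iff ψ holds at every accessible world, and \Diamond ψ holds iff ψ holds at some accessible world.
At w2: \neg \Box ((\neg s \land r) \land \neg r) is true, so \neg \neg \Box ((\neg s \land r) \land \neg r) is false.
  At w2: \Box ((\neg s \land r) \land \neg r) is false, so \neg \Box ((\neg s \land r) \land \neg r) is true.
    At w2: \Box ((\neg s \land r) \land \neg r) requires (\neg s \land r) \land \neg r at every successor {w0, w2, w4, w7}.
      (\neg s \land r) \land \neg r fails at w0, so \Box ((\neg s \land r) \land \neg r) is false at w2.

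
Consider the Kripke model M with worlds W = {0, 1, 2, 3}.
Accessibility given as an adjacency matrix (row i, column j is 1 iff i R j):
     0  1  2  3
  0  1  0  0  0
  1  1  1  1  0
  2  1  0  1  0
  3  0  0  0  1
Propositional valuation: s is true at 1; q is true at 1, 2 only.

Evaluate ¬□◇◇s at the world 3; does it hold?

Yes

Recall that □ψ holds at a world iff ψ holds at every accessible world, and ◇ψ holds iff ψ holds at some accessible world.
At 3: □◇◇s is false, so ¬□◇◇s is true.
  At 3: □◇◇s requires ◇◇s at every successor {3}.
    ◇◇s fails at 3, so □◇◇s is false at 3.
      At 3: ◇◇s requires ◇s at some successor in {3}.
        At 3: ◇s is false.
      So ◇◇s is false at 3.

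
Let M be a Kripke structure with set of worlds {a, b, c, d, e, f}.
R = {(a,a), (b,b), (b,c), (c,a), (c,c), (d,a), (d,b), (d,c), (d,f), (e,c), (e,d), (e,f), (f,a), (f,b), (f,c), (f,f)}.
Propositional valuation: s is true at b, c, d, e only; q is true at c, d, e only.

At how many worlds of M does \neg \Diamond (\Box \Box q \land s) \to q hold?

Let φ = \neg \Diamond (\Box \Box q \land s) \to q. Evaluate φ at each world:
  a (successors {a}): φ is false.
  b (successors {b, c}): φ is false.
  c (successors {a, c}): φ is true.
  d (successors {a, b, c, f}): φ is true.
  e (successors {c, d, f}): φ is true.
  f (successors {a, b, c, f}): φ is false.
For instance, at c:
  At c: \neg \Diamond (\Box \Box q \land s) is true, q is true, so \neg \Diamond (\Box \Box q \land s) \to q is true.
    At c: \Diamond (\Box \Box q \land s) is false, so \neg \Diamond (\Box \Box q \land s) is true.
      At c: \Diamond (\Box \Box q \land s) requires \Box \Box q \land s at some successor in {a, c}.
        At a: \Box \Box q \land s is false.
        At c: \Box \Box q \land s is false.
      So \Diamond (\Box \Box q \land s) is false at c.
Satisfying worlds: {c, d, e}

3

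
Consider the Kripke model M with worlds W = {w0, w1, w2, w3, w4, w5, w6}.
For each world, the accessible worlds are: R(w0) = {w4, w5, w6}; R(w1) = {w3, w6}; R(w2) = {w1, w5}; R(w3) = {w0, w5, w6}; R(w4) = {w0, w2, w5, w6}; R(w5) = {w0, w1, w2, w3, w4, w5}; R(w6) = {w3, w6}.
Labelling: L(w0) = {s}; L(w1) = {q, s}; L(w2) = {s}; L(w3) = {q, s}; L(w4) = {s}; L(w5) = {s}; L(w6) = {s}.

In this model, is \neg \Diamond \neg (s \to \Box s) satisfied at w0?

Yes

At w0: \Diamond \neg (s \to \Box s) is false, so \neg \Diamond \neg (s \to \Box s) is true.
  At w0: \Diamond \neg (s \to \Box s) requires \neg (s \to \Box s) at some successor in {w4, w5, w6}.
    At w4: \neg (s \to \Box s) is false.
    At w5: \neg (s \to \Box s) is false.
    At w6: \neg (s \to \Box s) is false.
  So \Diamond \neg (s \to \Box s) is false at w0.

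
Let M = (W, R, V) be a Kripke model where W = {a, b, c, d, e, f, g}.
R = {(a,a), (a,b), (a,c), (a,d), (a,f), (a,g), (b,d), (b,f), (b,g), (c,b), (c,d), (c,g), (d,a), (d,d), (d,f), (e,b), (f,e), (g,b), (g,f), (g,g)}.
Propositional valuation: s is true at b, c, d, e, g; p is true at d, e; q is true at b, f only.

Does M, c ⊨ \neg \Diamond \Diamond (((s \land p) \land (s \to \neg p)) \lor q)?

No

Recall that \Diamond ψ holds at a world iff ψ holds at some accessible world.
At c: \Diamond \Diamond (((s \land p) \land (s \to \neg p)) \lor q) is true, so \neg \Diamond \Diamond (((s \land p) \land (s \to \neg p)) \lor q) is false.
  At c: \Diamond \Diamond (((s \land p) \land (s \to \neg p)) \lor q) requires \Diamond (((s \land p) \land (s \to \neg p)) \lor q) at some successor in {b, d, g}.
    \Diamond (((s \land p) \land (s \to \neg p)) \lor q) holds at b, so \Diamond \Diamond (((s \land p) \land (s \to \neg p)) \lor q) is true at c.
      At b: \Diamond (((s \land p) \land (s \to \neg p)) \lor q) requires ((s \land p) \land (s \to \neg p)) \lor q at some successor in {d, f, g}.
        ((s \land p) \land (s \to \neg p)) \lor q holds at f, so \Diamond (((s \land p) \land (s \to \neg p)) \lor q) is true at b.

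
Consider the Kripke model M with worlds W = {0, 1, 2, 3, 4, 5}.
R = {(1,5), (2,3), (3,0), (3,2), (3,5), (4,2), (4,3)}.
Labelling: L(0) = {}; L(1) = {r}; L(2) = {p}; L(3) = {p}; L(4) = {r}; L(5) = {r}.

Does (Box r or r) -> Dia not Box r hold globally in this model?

Recall that Box ψ holds at a world iff ψ holds at every accessible world, and Dia ψ holds iff ψ holds at some accessible world.
Let φ = (Box r or r) -> Dia not Box r. Evaluate φ at each world:
  0 (successors ∅): φ is false.
  1 (successors {5}): φ is false.
  2 (successors {3}): φ is true.
  3 (successors {0, 2, 5}): φ is true.
  4 (successors {2, 3}): φ is true.
  5 (successors ∅): φ is false.
Detail at 0 (counterexample):
  At 0: Box r or r is true, Dia not Box r is false, so (Box r or r) -> Dia not Box r is false.
    At 0: Box r is true, r is false, so Box r or r is true.
      At 0: no accessible worlds, so Box r holds vacuously.
    At 0: no accessible worlds, so Dia not Box r is false.

No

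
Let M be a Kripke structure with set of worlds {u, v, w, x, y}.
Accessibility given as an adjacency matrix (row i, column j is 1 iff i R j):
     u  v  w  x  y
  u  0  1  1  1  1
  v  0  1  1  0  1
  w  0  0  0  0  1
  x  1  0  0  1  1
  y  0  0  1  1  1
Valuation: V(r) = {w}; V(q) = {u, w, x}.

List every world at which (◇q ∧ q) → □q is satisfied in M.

v, w, y

Let φ = (◇q ∧ q) → □q. Evaluate φ at each world:
  u (successors {v, w, x, y}): φ is false.
  v (successors {v, w, y}): φ is true.
  w (successors {y}): φ is true.
  x (successors {u, x, y}): φ is false.
  y (successors {w, x, y}): φ is true.
For instance, at y:
  At y: ◇q ∧ q is false, □q is false, so (◇q ∧ q) → □q is true.
    At y: ◇q is true, q is false, so ◇q ∧ q is false.
      At y: ◇q requires q at some successor in {w, x, y}.
        q holds at w, so ◇q is true at y.
    At y: □q requires q at every successor {w, x, y}.
      q fails at y, so □q is false at y.
Satisfying worlds: {v, w, y}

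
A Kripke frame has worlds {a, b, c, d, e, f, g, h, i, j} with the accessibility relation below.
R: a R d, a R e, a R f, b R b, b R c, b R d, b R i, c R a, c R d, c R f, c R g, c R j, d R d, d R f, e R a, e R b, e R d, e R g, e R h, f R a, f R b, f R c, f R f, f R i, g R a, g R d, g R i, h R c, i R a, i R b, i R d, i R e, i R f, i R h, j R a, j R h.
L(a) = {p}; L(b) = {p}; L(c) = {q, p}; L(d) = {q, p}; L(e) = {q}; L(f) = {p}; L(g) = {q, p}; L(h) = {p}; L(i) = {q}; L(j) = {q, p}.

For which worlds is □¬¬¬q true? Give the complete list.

j

Let φ = □¬¬¬q. Evaluate φ at each world:
  a (successors {d, e, f}): φ is false.
  b (successors {b, c, d, i}): φ is false.
  c (successors {a, d, f, g, j}): φ is false.
  d (successors {d, f}): φ is false.
  e (successors {a, b, d, g, h}): φ is false.
  f (successors {a, b, c, f, i}): φ is false.
  g (successors {a, d, i}): φ is false.
  h (successors {c}): φ is false.
  i (successors {a, b, d, e, f, h}): φ is false.
  j (successors {a, h}): φ is true.
For instance, at b:
  At b: □¬¬¬q requires ¬¬¬q at every successor {b, c, d, i}.
    ¬¬¬q fails at c, so □¬¬¬q is false at b.
Satisfying worlds: {j}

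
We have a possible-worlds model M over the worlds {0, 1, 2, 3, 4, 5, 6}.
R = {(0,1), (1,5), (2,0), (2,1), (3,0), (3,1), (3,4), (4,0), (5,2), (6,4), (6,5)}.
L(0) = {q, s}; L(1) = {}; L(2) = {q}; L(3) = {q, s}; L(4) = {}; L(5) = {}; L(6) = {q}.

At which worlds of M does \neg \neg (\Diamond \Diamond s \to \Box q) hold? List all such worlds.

0, 1, 2, 4, 5

Recall that \Box ψ holds at a world iff ψ holds at every accessible world, and \Diamond ψ holds iff ψ holds at some accessible world.
Let φ = \neg \neg (\Diamond \Diamond s \to \Box q). Evaluate φ at each world:
  0 (successors {1}): φ is true.
  1 (successors {5}): φ is true.
  2 (successors {0, 1}): φ is true.
  3 (successors {0, 1, 4}): φ is false.
  4 (successors {0}): φ is true.
  5 (successors {2}): φ is true.
  6 (successors {4, 5}): φ is false.
For instance, at 0:
  At 0: \neg (\Diamond \Diamond s \to \Box q) is false, so \neg \neg (\Diamond \Diamond s \to \Box q) is true.
    At 0: \Diamond \Diamond s \to \Box q is true, so \neg (\Diamond \Diamond s \to \Box q) is false.
      At 0: \Diamond \Diamond s is false, \Box q is false, so \Diamond \Diamond s \to \Box q is true.
Satisfying worlds: {0, 1, 2, 4, 5}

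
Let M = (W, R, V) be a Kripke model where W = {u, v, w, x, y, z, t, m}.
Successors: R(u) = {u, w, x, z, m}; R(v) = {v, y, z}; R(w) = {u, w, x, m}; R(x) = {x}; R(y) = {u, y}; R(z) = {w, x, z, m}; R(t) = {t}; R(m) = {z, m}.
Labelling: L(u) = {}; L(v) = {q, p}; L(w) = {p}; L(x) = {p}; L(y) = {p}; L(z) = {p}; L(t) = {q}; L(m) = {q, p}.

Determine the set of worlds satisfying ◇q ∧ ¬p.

Recall that ◇ψ holds at a world iff ψ holds at some accessible world.
Let φ = ◇q ∧ ¬p. Evaluate φ at each world:
  u (successors {u, w, x, z, m}): φ is true.
  v (successors {v, y, z}): φ is false.
  w (successors {u, w, x, m}): φ is false.
  x (successors {x}): φ is false.
  y (successors {u, y}): φ is false.
  z (successors {w, x, z, m}): φ is false.
  t (successors {t}): φ is true.
  m (successors {z, m}): φ is false.
For instance, at y:
  At y: ◇q is false, ¬p is false, so ◇q ∧ ¬p is false.
    At y: ◇q requires q at some successor in {u, y}.
      At u: q is false.
      At y: q is false.
    So ◇q is false at y.
Satisfying worlds: {u, t}

u, t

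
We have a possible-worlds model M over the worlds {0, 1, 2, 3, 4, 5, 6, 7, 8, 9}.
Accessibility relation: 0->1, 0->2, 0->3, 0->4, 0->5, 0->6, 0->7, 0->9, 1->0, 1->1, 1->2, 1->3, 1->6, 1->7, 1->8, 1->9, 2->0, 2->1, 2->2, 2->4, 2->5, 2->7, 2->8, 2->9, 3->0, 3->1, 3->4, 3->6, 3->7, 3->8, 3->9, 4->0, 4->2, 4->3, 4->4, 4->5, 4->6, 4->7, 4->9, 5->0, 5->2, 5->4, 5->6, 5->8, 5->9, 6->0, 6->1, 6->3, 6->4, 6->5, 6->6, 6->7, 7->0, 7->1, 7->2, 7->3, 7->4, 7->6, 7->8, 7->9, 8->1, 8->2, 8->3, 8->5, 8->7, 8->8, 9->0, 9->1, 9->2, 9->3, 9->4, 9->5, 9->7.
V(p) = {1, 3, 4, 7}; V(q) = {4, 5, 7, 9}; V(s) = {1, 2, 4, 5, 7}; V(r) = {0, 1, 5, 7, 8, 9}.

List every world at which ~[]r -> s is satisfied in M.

1, 2, 4, 5, 7

Let φ = ~[]r -> s. Evaluate φ at each world:
  0 (successors {1, 2, 3, 4, 5, 6, 7, 9}): φ is false.
  1 (successors {0, 1, 2, 3, 6, 7, 8, 9}): φ is true.
  2 (successors {0, 1, 2, 4, 5, 7, 8, 9}): φ is true.
  3 (successors {0, 1, 4, 6, 7, 8, 9}): φ is false.
  4 (successors {0, 2, 3, 4, 5, 6, 7, 9}): φ is true.
  5 (successors {0, 2, 4, 6, 8, 9}): φ is true.
  6 (successors {0, 1, 3, 4, 5, 6, 7}): φ is false.
  7 (successors {0, 1, 2, 3, 4, 6, 8, 9}): φ is true.
  8 (successors {1, 2, 3, 5, 7, 8}): φ is false.
  9 (successors {0, 1, 2, 3, 4, 5, 7}): φ is false.
For instance, at 4:
  At 4: ~[]r is true, s is true, so ~[]r -> s is true.
    At 4: []r is false, so ~[]r is true.
      At 4: []r requires r at every successor {0, 2, 3, 4, 5, 6, 7, 9}.
        r fails at 2, so []r is false at 4.
Satisfying worlds: {1, 2, 4, 5, 7}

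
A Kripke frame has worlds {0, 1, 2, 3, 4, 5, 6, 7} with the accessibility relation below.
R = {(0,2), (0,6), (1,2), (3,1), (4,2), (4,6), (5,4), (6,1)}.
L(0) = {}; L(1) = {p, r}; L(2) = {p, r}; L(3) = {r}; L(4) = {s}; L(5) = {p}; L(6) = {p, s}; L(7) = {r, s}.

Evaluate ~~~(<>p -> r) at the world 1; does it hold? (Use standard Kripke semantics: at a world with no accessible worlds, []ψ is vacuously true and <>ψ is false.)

No

Recall that <>ψ holds at a world iff ψ holds at some accessible world.
At 1: ~~(<>p -> r) is true, so ~~~(<>p -> r) is false.
  At 1: ~(<>p -> r) is false, so ~~(<>p -> r) is true.
    At 1: <>p -> r is true, so ~(<>p -> r) is false.
      At 1: <>p is true, r is true, so <>p -> r is true.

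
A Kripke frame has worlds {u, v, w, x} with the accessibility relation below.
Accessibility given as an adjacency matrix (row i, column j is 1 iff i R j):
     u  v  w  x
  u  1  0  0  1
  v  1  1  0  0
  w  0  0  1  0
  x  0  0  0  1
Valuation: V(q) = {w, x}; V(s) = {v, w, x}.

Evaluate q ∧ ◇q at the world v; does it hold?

No

At v: q is false, ◇q is false, so q ∧ ◇q is false.
  At v: ◇q requires q at some successor in {u, v}.
    At u: q is false.
    At v: q is false.
  So ◇q is false at v.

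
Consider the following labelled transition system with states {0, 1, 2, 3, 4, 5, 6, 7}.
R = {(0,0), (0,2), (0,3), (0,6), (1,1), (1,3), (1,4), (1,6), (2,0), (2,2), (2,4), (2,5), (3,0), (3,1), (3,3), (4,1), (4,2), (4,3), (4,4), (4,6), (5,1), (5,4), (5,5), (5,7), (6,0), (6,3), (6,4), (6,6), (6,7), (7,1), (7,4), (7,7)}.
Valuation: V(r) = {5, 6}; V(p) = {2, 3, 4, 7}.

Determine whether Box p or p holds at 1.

Recall that Box ψ holds at a world iff ψ holds at every accessible world, and Dia ψ holds iff ψ holds at some accessible world.
At 1: Box p is false, p is false, so Box p or p is false.
  At 1: Box p requires p at every successor {1, 3, 4, 6}.
    p fails at 1, so Box p is false at 1.

No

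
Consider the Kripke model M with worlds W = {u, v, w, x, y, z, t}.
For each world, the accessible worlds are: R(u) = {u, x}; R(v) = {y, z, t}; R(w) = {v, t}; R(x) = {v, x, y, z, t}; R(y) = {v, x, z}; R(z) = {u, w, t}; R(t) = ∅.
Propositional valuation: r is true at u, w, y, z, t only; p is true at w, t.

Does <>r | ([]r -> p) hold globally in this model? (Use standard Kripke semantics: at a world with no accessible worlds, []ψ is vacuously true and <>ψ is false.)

Let φ = <>r | ([]r -> p). Evaluate φ at each world:
  u (successors {u, x}): φ is true.
  v (successors {y, z, t}): φ is true.
  w (successors {v, t}): φ is true.
  x (successors {v, x, y, z, t}): φ is true.
  y (successors {v, x, z}): φ is true.
  z (successors {u, w, t}): φ is true.
  t (successors ∅): φ is true.
For instance, at v:
  At v: <>r is true, []r -> p is false, so <>r | ([]r -> p) is true.
    At v: <>r requires r at some successor in {y, z, t}.
      r holds at y, so <>r is true at v.
    At v: []r is true, p is false, so []r -> p is false.
      At v: []r requires r at every successor {y, z, t}.
        At y: r is true.
        At z: r is true.
        At t: r is true.
      So []r is true at v.

Yes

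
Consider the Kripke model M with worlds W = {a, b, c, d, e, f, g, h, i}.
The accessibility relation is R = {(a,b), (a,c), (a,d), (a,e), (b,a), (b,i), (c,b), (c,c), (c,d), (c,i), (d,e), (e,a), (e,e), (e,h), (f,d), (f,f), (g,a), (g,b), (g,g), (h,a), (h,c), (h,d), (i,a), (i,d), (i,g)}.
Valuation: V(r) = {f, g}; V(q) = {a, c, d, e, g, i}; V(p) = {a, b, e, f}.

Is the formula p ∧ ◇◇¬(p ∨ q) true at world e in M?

At e: p is true, ◇◇¬(p ∨ q) is true, so p ∧ ◇◇¬(p ∨ q) is true.
  At e: ◇◇¬(p ∨ q) requires ◇¬(p ∨ q) at some successor in {a, e, h}.
    ◇¬(p ∨ q) holds at e, so ◇◇¬(p ∨ q) is true at e.
      At e: ◇¬(p ∨ q) requires ¬(p ∨ q) at some successor in {a, e, h}.
        ¬(p ∨ q) holds at h, so ◇¬(p ∨ q) is true at e.

Yes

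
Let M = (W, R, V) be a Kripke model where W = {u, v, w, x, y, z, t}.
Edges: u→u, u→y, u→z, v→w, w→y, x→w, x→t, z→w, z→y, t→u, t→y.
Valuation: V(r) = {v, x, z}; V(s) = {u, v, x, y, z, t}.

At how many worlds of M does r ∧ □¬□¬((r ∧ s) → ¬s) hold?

Let φ = r ∧ □¬□¬((r ∧ s) → ¬s). Evaluate φ at each world:
  u (successors {u, y, z}): φ is false.
  v (successors {w}): φ is true.
  w (successors {y}): φ is false.
  x (successors {w, t}): φ is true.
  y (successors ∅): φ is false.
  z (successors {w, y}): φ is false.
  t (successors {u, y}): φ is false.
For instance, at z:
  At z: r is true, □¬□¬((r ∧ s) → ¬s) is false, so r ∧ □¬□¬((r ∧ s) → ¬s) is false.
    At z: □¬□¬((r ∧ s) → ¬s) requires ¬□¬((r ∧ s) → ¬s) at every successor {w, y}.
      ¬□¬((r ∧ s) → ¬s) fails at y, so □¬□¬((r ∧ s) → ¬s) is false at z.
Satisfying worlds: {v, x}

2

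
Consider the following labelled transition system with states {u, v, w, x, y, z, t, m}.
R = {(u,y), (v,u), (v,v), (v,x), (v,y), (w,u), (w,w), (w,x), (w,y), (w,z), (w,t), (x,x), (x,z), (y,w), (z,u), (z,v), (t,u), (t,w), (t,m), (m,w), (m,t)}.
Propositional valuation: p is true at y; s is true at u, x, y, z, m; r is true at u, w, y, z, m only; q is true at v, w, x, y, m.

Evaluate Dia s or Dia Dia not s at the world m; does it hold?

Yes

At m: Dia s is false, Dia Dia not s is true, so Dia s or Dia Dia not s is true.
  At m: Dia s requires s at some successor in {w, t}.
    At w: s is false.
    At t: s is false.
  So Dia s is false at m.
  At m: Dia Dia not s requires Dia not s at some successor in {w, t}.
    Dia not s holds at w, so Dia Dia not s is true at m.
      At w: Dia not s requires not s at some successor in {u, w, x, y, z, t}.
        not s holds at w, so Dia not s is true at w.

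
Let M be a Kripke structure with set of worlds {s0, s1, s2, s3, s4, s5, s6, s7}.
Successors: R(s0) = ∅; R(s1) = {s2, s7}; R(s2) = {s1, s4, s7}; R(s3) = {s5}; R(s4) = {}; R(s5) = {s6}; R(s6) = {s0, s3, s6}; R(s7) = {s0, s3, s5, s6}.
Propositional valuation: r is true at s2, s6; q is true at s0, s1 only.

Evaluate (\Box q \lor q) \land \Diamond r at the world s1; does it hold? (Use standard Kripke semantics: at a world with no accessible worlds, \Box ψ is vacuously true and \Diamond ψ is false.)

Recall that \Box ψ holds at a world iff ψ holds at every accessible world, and \Diamond ψ holds iff ψ holds at some accessible world.
At s1: \Box q \lor q is true, \Diamond r is true, so (\Box q \lor q) \land \Diamond r is true.
  At s1: \Box q is false, q is true, so \Box q \lor q is true.
    At s1: \Box q requires q at every successor {s2, s7}.
      q fails at s2, so \Box q is false at s1.
  At s1: \Diamond r requires r at some successor in {s2, s7}.
    r holds at s2, so \Diamond r is true at s1.

Yes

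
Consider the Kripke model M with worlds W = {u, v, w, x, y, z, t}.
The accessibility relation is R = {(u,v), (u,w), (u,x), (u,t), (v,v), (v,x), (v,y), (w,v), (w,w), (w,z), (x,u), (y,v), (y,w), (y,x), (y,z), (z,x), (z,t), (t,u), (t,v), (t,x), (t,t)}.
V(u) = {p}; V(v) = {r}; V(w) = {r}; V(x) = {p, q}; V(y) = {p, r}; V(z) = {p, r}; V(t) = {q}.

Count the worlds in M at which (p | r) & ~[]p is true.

Let φ = (p | r) & ~[]p. Evaluate φ at each world:
  u (successors {v, w, x, t}): φ is true.
  v (successors {v, x, y}): φ is true.
  w (successors {v, w, z}): φ is true.
  x (successors {u}): φ is false.
  y (successors {v, w, x, z}): φ is true.
  z (successors {x, t}): φ is true.
  t (successors {u, v, x, t}): φ is false.
For instance, at w:
  At w: p | r is true, ~[]p is true, so (p | r) & ~[]p is true.
    At w: []p is false, so ~[]p is true.
      At w: []p requires p at every successor {v, w, z}.
        p fails at v, so []p is false at w.
Satisfying worlds: {u, v, w, y, z}

5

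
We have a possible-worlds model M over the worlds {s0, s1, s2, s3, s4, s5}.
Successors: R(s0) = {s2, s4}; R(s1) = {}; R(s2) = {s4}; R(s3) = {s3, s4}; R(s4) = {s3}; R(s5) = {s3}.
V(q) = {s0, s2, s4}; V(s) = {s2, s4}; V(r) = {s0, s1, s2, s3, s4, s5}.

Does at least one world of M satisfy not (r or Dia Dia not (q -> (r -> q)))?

Recall that Dia ψ holds at a world iff ψ holds at some accessible world.
Let φ = not (r or Dia Dia not (q -> (r -> q))). Evaluate φ at each world:
  s0 (successors {s2, s4}): φ is false.
  s1 (successors ∅): φ is false.
  s2 (successors {s4}): φ is false.
  s3 (successors {s3, s4}): φ is false.
  s4 (successors {s3}): φ is false.
  s5 (successors {s3}): φ is false.
For instance, at s4:
  At s4: r or Dia Dia not (q -> (r -> q)) is true, so not (r or Dia Dia not (q -> (r -> q))) is false.
    At s4: r is true, Dia Dia not (q -> (r -> q)) is false, so r or Dia Dia not (q -> (r -> q)) is true.
      At s4: Dia Dia not (q -> (r -> q)) requires Dia not (q -> (r -> q)) at some successor in {s3}.
        At s3: Dia not (q -> (r -> q)) is false.
      So Dia Dia not (q -> (r -> q)) is false at s4.

No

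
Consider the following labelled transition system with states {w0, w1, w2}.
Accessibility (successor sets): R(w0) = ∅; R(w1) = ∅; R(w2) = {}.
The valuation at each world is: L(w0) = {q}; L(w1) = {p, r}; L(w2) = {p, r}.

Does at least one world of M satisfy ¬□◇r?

Let φ = ¬□◇r. Evaluate φ at each world:
  w0 (successors ∅): φ is false.
  w1 (successors ∅): φ is false.
  w2 (successors ∅): φ is false.
For instance, at w2:
  At w2: □◇r is true, so ¬□◇r is false.
    At w2: no accessible worlds, so □◇r holds vacuously.

No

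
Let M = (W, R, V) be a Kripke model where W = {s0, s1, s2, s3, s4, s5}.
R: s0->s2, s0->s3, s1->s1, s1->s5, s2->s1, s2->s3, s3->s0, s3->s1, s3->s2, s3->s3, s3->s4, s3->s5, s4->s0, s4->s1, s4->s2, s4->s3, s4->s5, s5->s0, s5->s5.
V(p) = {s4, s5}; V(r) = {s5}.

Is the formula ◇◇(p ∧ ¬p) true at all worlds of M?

No

Recall that ◇ψ holds at a world iff ψ holds at some accessible world.
Let φ = ◇◇(p ∧ ¬p). Evaluate φ at each world:
  s0 (successors {s2, s3}): φ is false.
  s1 (successors {s1, s5}): φ is false.
  s2 (successors {s1, s3}): φ is false.
  s3 (successors {s0, s1, s2, s3, s4, s5}): φ is false.
  s4 (successors {s0, s1, s2, s3, s5}): φ is false.
  s5 (successors {s0, s5}): φ is false.
Detail at s0 (counterexample):
  At s0: ◇◇(p ∧ ¬p) requires ◇(p ∧ ¬p) at some successor in {s2, s3}.
    At s2: ◇(p ∧ ¬p) is false.
    At s3: ◇(p ∧ ¬p) is false.
  So ◇◇(p ∧ ¬p) is false at s0.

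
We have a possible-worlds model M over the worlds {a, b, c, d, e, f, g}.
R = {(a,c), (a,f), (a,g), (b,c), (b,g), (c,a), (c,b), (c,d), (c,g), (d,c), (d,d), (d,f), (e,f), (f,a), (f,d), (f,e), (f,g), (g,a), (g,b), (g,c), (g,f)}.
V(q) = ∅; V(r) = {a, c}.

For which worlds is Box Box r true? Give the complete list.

Let φ = Box Box r. Evaluate φ at each world:
  a (successors {c, f, g}): φ is false.
  b (successors {c, g}): φ is false.
  c (successors {a, b, d, g}): φ is false.
  d (successors {c, d, f}): φ is false.
  e (successors {f}): φ is false.
  f (successors {a, d, e, g}): φ is false.
  g (successors {a, b, c, f}): φ is false.
For instance, at f:
  At f: Box Box r requires Box r at every successor {a, d, e, g}.
    Box r fails at a, so Box Box r is false at f.
      At a: Box r requires r at every successor {c, f, g}.
        r fails at f, so Box r is false at a.
Satisfying worlds: none.

none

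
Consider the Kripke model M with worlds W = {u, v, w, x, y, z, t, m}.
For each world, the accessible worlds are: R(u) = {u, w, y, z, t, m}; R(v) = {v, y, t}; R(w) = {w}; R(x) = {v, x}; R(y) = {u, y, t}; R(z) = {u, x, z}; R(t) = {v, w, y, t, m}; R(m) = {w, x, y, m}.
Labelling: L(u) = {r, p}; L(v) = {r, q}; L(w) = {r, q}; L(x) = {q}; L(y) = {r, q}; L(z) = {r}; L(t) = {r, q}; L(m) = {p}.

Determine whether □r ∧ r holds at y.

Yes

At y: □r is true, r is true, so □r ∧ r is true.
  At y: □r requires r at every successor {u, y, t}.
    At u: r is true.
    At y: r is true.
    At t: r is true.
  So □r is true at y.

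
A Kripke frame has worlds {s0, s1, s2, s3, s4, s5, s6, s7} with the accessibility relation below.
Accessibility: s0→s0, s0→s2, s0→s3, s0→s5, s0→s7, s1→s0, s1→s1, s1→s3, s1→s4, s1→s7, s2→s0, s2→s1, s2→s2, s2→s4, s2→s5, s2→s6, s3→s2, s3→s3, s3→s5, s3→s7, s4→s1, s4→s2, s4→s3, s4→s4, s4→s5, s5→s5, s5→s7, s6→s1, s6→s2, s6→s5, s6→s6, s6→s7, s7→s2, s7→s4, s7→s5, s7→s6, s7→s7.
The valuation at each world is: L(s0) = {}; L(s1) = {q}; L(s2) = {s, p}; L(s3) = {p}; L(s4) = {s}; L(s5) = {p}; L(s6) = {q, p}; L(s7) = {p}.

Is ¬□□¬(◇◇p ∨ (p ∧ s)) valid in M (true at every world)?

Let φ = ¬□□¬(◇◇p ∨ (p ∧ s)). Evaluate φ at each world:
  s0 (successors {s0, s2, s3, s5, s7}): φ is true.
  s1 (successors {s0, s1, s3, s4, s7}): φ is true.
  s2 (successors {s0, s1, s2, s4, s5, s6}): φ is true.
  s3 (successors {s2, s3, s5, s7}): φ is true.
  s4 (successors {s1, s2, s3, s4, s5}): φ is true.
  s5 (successors {s5, s7}): φ is true.
  s6 (successors {s1, s2, s5, s6, s7}): φ is true.
  s7 (successors {s2, s4, s5, s6, s7}): φ is true.
For instance, at s6:
  At s6: □□¬(◇◇p ∨ (p ∧ s)) is false, so ¬□□¬(◇◇p ∨ (p ∧ s)) is true.
    At s6: □□¬(◇◇p ∨ (p ∧ s)) requires □¬(◇◇p ∨ (p ∧ s)) at every successor {s1, s2, s5, s6, s7}.
      □¬(◇◇p ∨ (p ∧ s)) fails at s1, so □□¬(◇◇p ∨ (p ∧ s)) is false at s6.

Yes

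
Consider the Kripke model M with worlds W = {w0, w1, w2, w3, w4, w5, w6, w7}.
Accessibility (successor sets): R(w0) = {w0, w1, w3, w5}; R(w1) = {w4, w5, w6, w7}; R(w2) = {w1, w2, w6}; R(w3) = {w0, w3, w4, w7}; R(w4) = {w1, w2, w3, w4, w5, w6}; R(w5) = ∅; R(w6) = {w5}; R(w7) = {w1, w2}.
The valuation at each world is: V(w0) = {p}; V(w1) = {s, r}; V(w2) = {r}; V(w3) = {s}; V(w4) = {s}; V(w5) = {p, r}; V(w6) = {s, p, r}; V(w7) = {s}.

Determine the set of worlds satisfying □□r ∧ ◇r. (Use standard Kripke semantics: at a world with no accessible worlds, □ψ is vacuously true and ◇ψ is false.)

Let φ = □□r ∧ ◇r. Evaluate φ at each world:
  w0 (successors {w0, w1, w3, w5}): φ is false.
  w1 (successors {w4, w5, w6, w7}): φ is false.
  w2 (successors {w1, w2, w6}): φ is false.
  w3 (successors {w0, w3, w4, w7}): φ is false.
  w4 (successors {w1, w2, w3, w4, w5, w6}): φ is false.
  w5 (successors ∅): φ is false.
  w6 (successors {w5}): φ is true.
  w7 (successors {w1, w2}): φ is false.
For instance, at w7:
  At w7: □□r is false, ◇r is true, so □□r ∧ ◇r is false.
    At w7: □□r requires □r at every successor {w1, w2}.
      □r fails at w1, so □□r is false at w7.
    At w7: ◇r requires r at some successor in {w1, w2}.
      r holds at w1, so ◇r is true at w7.
Satisfying worlds: {w6}

w6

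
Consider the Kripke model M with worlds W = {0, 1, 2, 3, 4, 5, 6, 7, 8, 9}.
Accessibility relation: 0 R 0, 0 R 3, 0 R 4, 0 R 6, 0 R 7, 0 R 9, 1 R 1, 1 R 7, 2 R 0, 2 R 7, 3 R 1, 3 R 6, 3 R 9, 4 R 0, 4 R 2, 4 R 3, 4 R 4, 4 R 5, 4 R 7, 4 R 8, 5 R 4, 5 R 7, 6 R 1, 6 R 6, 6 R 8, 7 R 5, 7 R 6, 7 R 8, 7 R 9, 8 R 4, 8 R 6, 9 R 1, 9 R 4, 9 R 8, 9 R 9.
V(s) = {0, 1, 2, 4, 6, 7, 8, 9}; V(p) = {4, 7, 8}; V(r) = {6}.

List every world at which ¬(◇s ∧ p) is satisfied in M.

0, 1, 2, 3, 5, 6, 9

Recall that ◇ψ holds at a world iff ψ holds at some accessible world.
Let φ = ¬(◇s ∧ p). Evaluate φ at each world:
  0 (successors {0, 3, 4, 6, 7, 9}): φ is true.
  1 (successors {1, 7}): φ is true.
  2 (successors {0, 7}): φ is true.
  3 (successors {1, 6, 9}): φ is true.
  4 (successors {0, 2, 3, 4, 5, 7, 8}): φ is false.
  5 (successors {4, 7}): φ is true.
  6 (successors {1, 6, 8}): φ is true.
  7 (successors {5, 6, 8, 9}): φ is false.
  8 (successors {4, 6}): φ is false.
  9 (successors {1, 4, 8, 9}): φ is true.
For instance, at 5:
  At 5: ◇s ∧ p is false, so ¬(◇s ∧ p) is true.
    At 5: ◇s is true, p is false, so ◇s ∧ p is false.
      At 5: ◇s requires s at some successor in {4, 7}.
        s holds at 4, so ◇s is true at 5.
Satisfying worlds: {0, 1, 2, 3, 5, 6, 9}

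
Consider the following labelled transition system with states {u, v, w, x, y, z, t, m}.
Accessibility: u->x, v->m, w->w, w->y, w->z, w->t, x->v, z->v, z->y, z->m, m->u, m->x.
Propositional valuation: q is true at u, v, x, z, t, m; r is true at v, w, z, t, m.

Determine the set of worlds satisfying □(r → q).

u, v, x, y, z, t, m

Let φ = □(r → q). Evaluate φ at each world:
  u (successors {x}): φ is true.
  v (successors {m}): φ is true.
  w (successors {w, y, z, t}): φ is false.
  x (successors {v}): φ is true.
  y (successors ∅): φ is true.
  z (successors {v, y, m}): φ is true.
  t (successors ∅): φ is true.
  m (successors {u, x}): φ is true.
For instance, at x:
  At x: □(r → q) requires r → q at every successor {v}.
    At v: r → q is true.
  So □(r → q) is true at x.
Satisfying worlds: {u, v, x, y, z, t, m}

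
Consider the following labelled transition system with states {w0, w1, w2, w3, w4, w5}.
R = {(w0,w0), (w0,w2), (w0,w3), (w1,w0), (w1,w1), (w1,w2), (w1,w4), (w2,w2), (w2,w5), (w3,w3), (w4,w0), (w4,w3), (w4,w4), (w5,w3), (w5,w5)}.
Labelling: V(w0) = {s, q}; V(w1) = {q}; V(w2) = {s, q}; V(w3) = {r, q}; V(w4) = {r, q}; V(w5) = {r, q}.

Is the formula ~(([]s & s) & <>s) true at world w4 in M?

Yes

At w4: ([]s & s) & <>s is false, so ~(([]s & s) & <>s) is true.
  At w4: []s & s is false, <>s is true, so ([]s & s) & <>s is false.
    At w4: []s is false, s is false, so []s & s is false.
      At w4: []s requires s at every successor {w0, w3, w4}.
        s fails at w3, so []s is false at w4.
    At w4: <>s requires s at some successor in {w0, w3, w4}.
      s holds at w0, so <>s is true at w4.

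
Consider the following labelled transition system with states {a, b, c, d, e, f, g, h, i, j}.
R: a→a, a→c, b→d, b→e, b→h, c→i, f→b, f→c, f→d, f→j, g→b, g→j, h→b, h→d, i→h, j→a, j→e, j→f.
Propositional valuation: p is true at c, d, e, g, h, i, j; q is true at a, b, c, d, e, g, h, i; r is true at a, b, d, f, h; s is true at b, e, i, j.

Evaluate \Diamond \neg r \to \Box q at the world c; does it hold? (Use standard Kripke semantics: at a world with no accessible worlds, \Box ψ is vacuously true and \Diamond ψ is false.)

At c: \Diamond \neg r is true, \Box q is true, so \Diamond \neg r \to \Box q is true.
  At c: \Diamond \neg r requires \neg r at some successor in {i}.
    \neg r holds at i, so \Diamond \neg r is true at c.
  At c: \Box q requires q at every successor {i}.
    At i: q is true.
  So \Box q is true at c.

Yes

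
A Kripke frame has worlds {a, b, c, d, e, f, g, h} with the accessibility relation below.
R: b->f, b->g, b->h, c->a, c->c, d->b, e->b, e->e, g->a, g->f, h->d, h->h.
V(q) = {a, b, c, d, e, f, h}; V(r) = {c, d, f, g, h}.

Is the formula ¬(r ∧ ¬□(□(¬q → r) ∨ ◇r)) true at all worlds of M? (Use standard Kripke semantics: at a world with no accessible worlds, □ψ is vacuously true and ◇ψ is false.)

Yes

Let φ = ¬(r ∧ ¬□(□(¬q → r) ∨ ◇r)). Evaluate φ at each world:
  a (successors ∅): φ is true.
  b (successors {f, g, h}): φ is true.
  c (successors {a, c}): φ is true.
  d (successors {b}): φ is true.
  e (successors {b, e}): φ is true.
  f (successors ∅): φ is true.
  g (successors {a, f}): φ is true.
  h (successors {d, h}): φ is true.
For instance, at b:
  At b: r ∧ ¬□(□(¬q → r) ∨ ◇r) is false, so ¬(r ∧ ¬□(□(¬q → r) ∨ ◇r)) is true.
    At b: r is false, ¬□(□(¬q → r) ∨ ◇r) is false, so r ∧ ¬□(□(¬q → r) ∨ ◇r) is false.
      At b: □(□(¬q → r) ∨ ◇r) is true, so ¬□(□(¬q → r) ∨ ◇r) is false.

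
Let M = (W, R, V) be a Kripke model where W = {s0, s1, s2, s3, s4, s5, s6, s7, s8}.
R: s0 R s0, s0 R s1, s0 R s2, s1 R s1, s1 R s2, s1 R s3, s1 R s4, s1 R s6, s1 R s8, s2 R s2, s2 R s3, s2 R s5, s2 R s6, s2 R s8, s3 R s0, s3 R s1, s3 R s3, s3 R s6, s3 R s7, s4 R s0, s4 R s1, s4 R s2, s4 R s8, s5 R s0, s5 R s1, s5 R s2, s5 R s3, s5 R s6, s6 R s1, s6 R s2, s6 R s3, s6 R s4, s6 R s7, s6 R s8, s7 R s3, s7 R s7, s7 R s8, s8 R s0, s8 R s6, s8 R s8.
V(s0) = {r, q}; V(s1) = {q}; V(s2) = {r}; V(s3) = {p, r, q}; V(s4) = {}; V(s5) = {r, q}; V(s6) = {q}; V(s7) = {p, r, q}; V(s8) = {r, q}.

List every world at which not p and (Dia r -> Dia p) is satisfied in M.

s1, s2, s5, s6

Let φ = not p and (Dia r -> Dia p). Evaluate φ at each world:
  s0 (successors {s0, s1, s2}): φ is false.
  s1 (successors {s1, s2, s3, s4, s6, s8}): φ is true.
  s2 (successors {s2, s3, s5, s6, s8}): φ is true.
  s3 (successors {s0, s1, s3, s6, s7}): φ is false.
  s4 (successors {s0, s1, s2, s8}): φ is false.
  s5 (successors {s0, s1, s2, s3, s6}): φ is true.
  s6 (successors {s1, s2, s3, s4, s7, s8}): φ is true.
  s7 (successors {s3, s7, s8}): φ is false.
  s8 (successors {s0, s6, s8}): φ is false.
For instance, at s3:
  At s3: not p is false, Dia r -> Dia p is true, so not p and (Dia r -> Dia p) is false.
    At s3: Dia r is true, Dia p is true, so Dia r -> Dia p is true.
      At s3: Dia r requires r at some successor in {s0, s1, s3, s6, s7}.
        r holds at s0, so Dia r is true at s3.
      At s3: Dia p requires p at some successor in {s0, s1, s3, s6, s7}.
        p holds at s3, so Dia p is true at s3.
Satisfying worlds: {s1, s2, s5, s6}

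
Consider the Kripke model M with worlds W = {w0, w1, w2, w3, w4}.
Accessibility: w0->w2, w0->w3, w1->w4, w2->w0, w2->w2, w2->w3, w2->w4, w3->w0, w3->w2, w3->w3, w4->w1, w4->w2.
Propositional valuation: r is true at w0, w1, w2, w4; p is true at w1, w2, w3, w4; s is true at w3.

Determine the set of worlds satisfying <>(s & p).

Recall that <>ψ holds at a world iff ψ holds at some accessible world.
Let φ = <>(s & p). Evaluate φ at each world:
  w0 (successors {w2, w3}): φ is true.
  w1 (successors {w4}): φ is false.
  w2 (successors {w0, w2, w3, w4}): φ is true.
  w3 (successors {w0, w2, w3}): φ is true.
  w4 (successors {w1, w2}): φ is false.
For instance, at w4:
  At w4: <>(s & p) requires s & p at some successor in {w1, w2}.
    At w1: s & p is false.
    At w2: s & p is false.
  So <>(s & p) is false at w4.
Satisfying worlds: {w0, w2, w3}

w0, w2, w3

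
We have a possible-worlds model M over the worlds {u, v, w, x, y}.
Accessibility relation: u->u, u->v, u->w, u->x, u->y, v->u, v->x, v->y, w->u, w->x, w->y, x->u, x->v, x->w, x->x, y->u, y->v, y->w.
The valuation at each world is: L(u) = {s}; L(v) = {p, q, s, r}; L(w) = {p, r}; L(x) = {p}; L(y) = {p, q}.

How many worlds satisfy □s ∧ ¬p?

0

Recall that □ψ holds at a world iff ψ holds at every accessible world, and ◇ψ holds iff ψ holds at some accessible world.
Let φ = □s ∧ ¬p. Evaluate φ at each world:
  u (successors {u, v, w, x, y}): φ is false.
  v (successors {u, x, y}): φ is false.
  w (successors {u, x, y}): φ is false.
  x (successors {u, v, w, x}): φ is false.
  y (successors {u, v, w}): φ is false.
For instance, at y:
  At y: □s is false, ¬p is false, so □s ∧ ¬p is false.
    At y: □s requires s at every successor {u, v, w}.
      s fails at w, so □s is false at y.
Satisfying worlds: none.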